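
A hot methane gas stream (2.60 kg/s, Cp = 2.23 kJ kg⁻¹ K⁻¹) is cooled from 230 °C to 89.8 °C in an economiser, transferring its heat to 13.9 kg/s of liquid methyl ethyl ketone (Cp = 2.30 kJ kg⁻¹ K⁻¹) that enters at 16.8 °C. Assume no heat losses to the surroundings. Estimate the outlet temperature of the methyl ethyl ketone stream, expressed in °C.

Heat released by hot stream: Q = 2.60 × 2.23 × (230 − 89.8) = 812.88 kJ/s
Energy balance on cold side (adiabatic exchanger): Q = ṁ_c·Cp_c·(T_c,out − T_c,in)
T_c,out = 16.8 + 812.88/(13.9 × 2.30) = 42.226 °C

T_c,out = 42.2 °C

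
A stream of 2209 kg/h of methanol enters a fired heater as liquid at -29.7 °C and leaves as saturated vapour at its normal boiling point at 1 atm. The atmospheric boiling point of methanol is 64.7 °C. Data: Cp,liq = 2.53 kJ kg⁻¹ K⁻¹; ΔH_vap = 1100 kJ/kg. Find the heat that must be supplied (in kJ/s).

liquid -29.7→64.7 °C: 238.83 kJ/kg
vaporisation at 64.7 °C: 1100 kJ/kg
Δh = 238.83 + 1100 = 1338.8 kJ/kg
Q = ṁ·Δh = 2209 kg/h × 1338.8 kJ/kg = 2.9575e+06 kJ/h
|Q| = 821.52 kW

Q = 822 kJ/s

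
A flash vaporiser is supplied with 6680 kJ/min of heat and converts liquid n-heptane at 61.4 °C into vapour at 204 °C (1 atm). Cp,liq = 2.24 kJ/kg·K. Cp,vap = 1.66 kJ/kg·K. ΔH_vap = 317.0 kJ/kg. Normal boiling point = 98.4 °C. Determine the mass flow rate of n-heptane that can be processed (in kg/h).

Δh = 2.24×(98.4−61.4) + 317.0 + 1.66×(204−98.4) = 575.18 kJ/kg
Q = 6680 kJ/min = 111.33 kJ/s = 400800 kJ/h
ṁ = Q/Δh = 400800 / 575.18 = 696.83 kg/h

ṁ = 697 kg/h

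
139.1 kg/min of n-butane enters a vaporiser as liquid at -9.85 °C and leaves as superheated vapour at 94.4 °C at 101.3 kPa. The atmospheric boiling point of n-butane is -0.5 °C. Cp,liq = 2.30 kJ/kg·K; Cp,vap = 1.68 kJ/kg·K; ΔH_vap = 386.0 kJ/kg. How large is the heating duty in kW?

Q = 1310 kW

liquid -9.85→-0.5 °C: 21.505 kJ/kg
vaporisation at -0.5 °C: 386 kJ/kg
vapour -0.5→94.4 °C: 159.43 kJ/kg
Δh = 21.505 + 386 + 159.43 = 566.94 kJ/kg
Q = ṁ·Δh = 139.1 kg/min × 566.94 kJ/kg = 78861 kJ/min
|Q| = 1314.3 kW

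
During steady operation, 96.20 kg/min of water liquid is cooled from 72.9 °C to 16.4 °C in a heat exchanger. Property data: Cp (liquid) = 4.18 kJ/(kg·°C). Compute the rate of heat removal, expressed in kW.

Q_c = 379 kW

Q = ṁ·Cp·ΔT = 96.20 × 4.18 × (16.4 − 72.9) = -22720 kJ/min
Converting: 22720 / 60 s = 378.66 kW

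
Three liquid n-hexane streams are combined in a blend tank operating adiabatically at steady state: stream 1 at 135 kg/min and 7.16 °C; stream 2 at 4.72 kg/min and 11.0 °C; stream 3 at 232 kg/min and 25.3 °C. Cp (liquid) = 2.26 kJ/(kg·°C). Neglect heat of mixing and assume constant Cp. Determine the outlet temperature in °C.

T_out = 18.5 °C

Adiabatic, steady state ⇒ Σ ṁᵢCp,ᵢ(T_out − Tᵢ) = 0
Σ ṁᵢCp,ᵢTᵢ = 135×2.26×7.16 + 4.72×2.26×11.0 + 232×2.26×25.3 = 15567
Σ ṁᵢCp,ᵢ = 135×2.26 + 4.72×2.26 + 232×2.26 = 840.09
T_out = 15567 / 840.09 = 18.53 °C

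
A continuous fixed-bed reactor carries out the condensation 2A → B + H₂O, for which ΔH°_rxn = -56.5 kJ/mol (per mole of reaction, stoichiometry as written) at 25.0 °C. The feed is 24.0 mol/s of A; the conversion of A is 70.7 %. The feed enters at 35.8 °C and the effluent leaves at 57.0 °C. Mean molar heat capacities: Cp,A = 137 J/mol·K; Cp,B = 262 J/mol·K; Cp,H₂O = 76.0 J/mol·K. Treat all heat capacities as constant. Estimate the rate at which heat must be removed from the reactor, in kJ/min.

Q_out = 23500 kJ/min

Extent of reaction ξ = 0.707 × 24.0 / 2 = 8.484 mol/s
Reaction term: ξ·ΔH°_rxn = 8.484 × -56.5 = -479.35 kJ/s
Sensible, feed 35.8→25 °C: -35.51 kJ/s
Outlet flows (mol/s): A 7.032, B 8.484, H₂O 8.484
Sensible, products 25→57.0 °C: 122.59 kJ/s
Q = ΔH = -392.27 kJ/s = -392.27 kW
Heat removed = 23536 kJ/min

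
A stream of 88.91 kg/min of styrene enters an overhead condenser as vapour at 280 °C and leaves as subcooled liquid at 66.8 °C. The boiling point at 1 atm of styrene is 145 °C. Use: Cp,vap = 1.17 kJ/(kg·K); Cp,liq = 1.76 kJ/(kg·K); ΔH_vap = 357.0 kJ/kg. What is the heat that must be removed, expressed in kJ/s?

Q_c = 967 kJ/s

vapour 280→145 °C: -157.95 kJ/kg
condensation at 145 °C: -357 kJ/kg
liquid 145→66.8 °C: -137.63 kJ/kg
Δh = -157.95 + -357 + -137.63 = -652.58 kJ/kg
Q = ṁ·Δh = 88.91 kg/min × -652.58 kJ/kg = -58021 kJ/min
|Q| = 967.02 kW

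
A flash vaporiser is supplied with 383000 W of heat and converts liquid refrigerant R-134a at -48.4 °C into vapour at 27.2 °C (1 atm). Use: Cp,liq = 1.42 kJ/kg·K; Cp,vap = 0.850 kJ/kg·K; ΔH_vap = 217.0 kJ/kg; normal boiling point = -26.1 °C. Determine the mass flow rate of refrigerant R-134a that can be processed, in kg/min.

Δh = 1.42×(-26.1−-48.4) + 217.0 + 0.850×(27.2−-26.1) = 293.97 kJ/kg
Q = 383000 W = 383 kJ/s = 22980 kJ/min
ṁ = Q/Δh = 22980 / 293.97 = 78.171 kg/min

ṁ = 78.2 kg/min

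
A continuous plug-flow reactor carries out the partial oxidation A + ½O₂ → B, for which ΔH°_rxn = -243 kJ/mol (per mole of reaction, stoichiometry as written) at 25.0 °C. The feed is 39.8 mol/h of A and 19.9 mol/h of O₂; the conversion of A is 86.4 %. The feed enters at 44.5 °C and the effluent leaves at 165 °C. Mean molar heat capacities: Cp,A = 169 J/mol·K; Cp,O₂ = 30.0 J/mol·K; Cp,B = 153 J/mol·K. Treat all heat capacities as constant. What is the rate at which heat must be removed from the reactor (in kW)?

Extent of reaction ξ = 0.864 × 39.8 = 34.387 mol/h
Reaction term: ξ·ΔH°_rxn = 34.387 × -243 = -8356.1 kJ/h
Sensible, feed 44.5→25 °C: -142.8 kJ/h
Outlet flows (mol/h): A 5.4128, O₂ 2.7064, B 34.387
Sensible, products 25→165 °C: 876.01 kJ/h
Q = ΔH = -7622.9 kJ/h = -2.1175 kW
Heat removed = 2.1175 kW

Q_out = 2.12 kW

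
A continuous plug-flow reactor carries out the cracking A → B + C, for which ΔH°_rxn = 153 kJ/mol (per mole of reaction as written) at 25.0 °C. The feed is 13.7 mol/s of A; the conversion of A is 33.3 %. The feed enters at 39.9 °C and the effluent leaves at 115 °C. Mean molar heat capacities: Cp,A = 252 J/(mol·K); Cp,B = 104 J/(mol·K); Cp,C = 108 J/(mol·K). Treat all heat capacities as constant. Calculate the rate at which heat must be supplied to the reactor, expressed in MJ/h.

Q_in = 3390 MJ/h

Extent of reaction ξ = 0.333 × 13.7 = 4.5621 mol/s
Reaction term: ξ·ΔH°_rxn = 4.5621 × 153 = 698 kJ/s
Sensible, feed 39.9→25 °C: -51.441 kJ/s
Outlet flows (mol/s): A 9.1379, B 4.5621, C 4.5621
Sensible, products 25→115 °C: 294.29 kJ/s
Q = ΔH = 940.85 kJ/s = 940.85 kW
Heat supplied = 3387.1 MJ/h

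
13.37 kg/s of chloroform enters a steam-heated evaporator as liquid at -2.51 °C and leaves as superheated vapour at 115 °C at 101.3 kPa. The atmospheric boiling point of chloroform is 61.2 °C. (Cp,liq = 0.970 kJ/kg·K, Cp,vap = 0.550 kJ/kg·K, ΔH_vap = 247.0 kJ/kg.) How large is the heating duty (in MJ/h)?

Q = 16300 MJ/h

liquid -2.51→61.2 °C: 61.799 kJ/kg
vaporisation at 61.2 °C: 247 kJ/kg
vapour 61.2→115 °C: 29.59 kJ/kg
Δh = 61.799 + 247 + 29.59 = 338.39 kJ/kg
Q = ṁ·Δh = 13.37 kg/s × 338.39 kJ/kg = 4524.3 kJ/s
|Q| = 4524.3 kW = 16287 MJ/h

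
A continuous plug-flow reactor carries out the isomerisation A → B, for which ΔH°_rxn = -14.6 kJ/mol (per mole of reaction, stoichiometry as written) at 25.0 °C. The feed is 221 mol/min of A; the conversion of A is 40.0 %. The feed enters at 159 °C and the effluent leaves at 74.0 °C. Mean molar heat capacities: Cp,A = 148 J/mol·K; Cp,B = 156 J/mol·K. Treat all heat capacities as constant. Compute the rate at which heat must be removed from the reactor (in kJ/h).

Extent of reaction ξ = 0.400 × 221 = 88.4 mol/min
Reaction term: ξ·ΔH°_rxn = 88.4 × -14.6 = -1290.6 kJ/min
Sensible, feed 159→25 °C: -4382.9 kJ/min
Outlet flows (mol/min): A 132.6, B 88.4
Sensible, products 25→74.0 °C: 1637.3 kJ/min
Q = ΔH = -4036.2 kJ/min = -67.269 kW
Heat removed = 242170 kJ/h

Q_out = 242000 kJ/h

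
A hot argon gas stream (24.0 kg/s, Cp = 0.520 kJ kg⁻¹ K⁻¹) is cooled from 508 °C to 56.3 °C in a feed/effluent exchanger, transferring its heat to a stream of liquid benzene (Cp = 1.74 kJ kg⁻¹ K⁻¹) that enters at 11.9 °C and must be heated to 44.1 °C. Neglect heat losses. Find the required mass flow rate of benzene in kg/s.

ṁ_c = 101 kg/s

Heat released by hot stream: Q = 24.0 × 0.520 × (508 − 56.3) = 5637.2 kJ/s
Energy balance on cold side (adiabatic exchanger): Q = ṁ_c·Cp_c·(T_c,out − T_c,in)
ṁ_c = 5637.2 / [1.74 × (44.1 − 11.9)] = 100.61 kg/s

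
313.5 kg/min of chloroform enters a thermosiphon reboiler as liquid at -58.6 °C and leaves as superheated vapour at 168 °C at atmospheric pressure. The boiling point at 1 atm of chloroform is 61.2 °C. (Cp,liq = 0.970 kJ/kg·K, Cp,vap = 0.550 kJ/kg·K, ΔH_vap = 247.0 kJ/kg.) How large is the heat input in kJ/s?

Q = 2200 kJ/s

liquid -58.6→61.2 °C: 116.21 kJ/kg
vaporisation at 61.2 °C: 247 kJ/kg
vapour 61.2→168 °C: 58.74 kJ/kg
Δh = 116.21 + 247 + 58.74 = 421.95 kJ/kg
Q = ṁ·Δh = 313.5 kg/min × 421.95 kJ/kg = 132280 kJ/min
|Q| = 2204.7 kW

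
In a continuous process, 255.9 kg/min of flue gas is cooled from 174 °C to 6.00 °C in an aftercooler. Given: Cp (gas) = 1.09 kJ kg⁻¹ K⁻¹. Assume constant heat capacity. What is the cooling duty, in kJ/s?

Q = ṁ·Cp·ΔT = 255.9 × 1.09 × (6.00 − 174) = -46860 kJ/min
Converting: 46860 / 60 s = 781.01 kW

Q_c = 781 kJ/s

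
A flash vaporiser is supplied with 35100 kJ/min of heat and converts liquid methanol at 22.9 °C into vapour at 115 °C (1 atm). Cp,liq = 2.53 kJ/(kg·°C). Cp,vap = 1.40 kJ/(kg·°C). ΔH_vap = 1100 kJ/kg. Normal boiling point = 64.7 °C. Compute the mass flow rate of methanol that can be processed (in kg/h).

Δh = 2.53×(64.7−22.9) + 1100 + 1.40×(115−64.7) = 1276.2 kJ/kg
Q = 35100 kJ/min = 585 kJ/s = 2.106e+06 kJ/h
ṁ = Q/Δh = 2.106e+06 / 1276.2 = 1650.2 kg/h

ṁ = 1650 kg/h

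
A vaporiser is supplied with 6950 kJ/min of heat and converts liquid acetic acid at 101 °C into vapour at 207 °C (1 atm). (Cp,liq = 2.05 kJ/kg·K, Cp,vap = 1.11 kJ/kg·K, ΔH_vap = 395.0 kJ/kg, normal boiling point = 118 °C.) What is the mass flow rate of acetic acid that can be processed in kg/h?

Δh = 2.05×(118−101) + 395.0 + 1.11×(207−118) = 528.64 kJ/kg
Q = 6950 kJ/min = 115.83 kJ/s = 417000 kJ/h
ṁ = Q/Δh = 417000 / 528.64 = 788.82 kg/h

ṁ = 789 kg/h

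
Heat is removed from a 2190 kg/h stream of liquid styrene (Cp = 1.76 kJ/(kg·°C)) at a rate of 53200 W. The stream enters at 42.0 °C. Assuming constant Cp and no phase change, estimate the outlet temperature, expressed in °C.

Q = 53200 W = 191520 kJ/h
ΔT = Q/(ṁ·Cp) = 191520/(2190×1.76) = 49.689 K
T_out = 42.0 − 49.689 = -7.6887 °C

T_out = -7.69 °C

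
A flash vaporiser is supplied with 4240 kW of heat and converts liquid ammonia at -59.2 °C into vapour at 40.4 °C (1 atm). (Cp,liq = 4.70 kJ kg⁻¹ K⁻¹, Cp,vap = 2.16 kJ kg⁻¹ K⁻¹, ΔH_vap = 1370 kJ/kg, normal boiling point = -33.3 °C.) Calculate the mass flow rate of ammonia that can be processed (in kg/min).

ṁ = 154 kg/min

Δh = 4.70×(-33.3−-59.2) + 1370 + 2.16×(40.4−-33.3) = 1650.9 kJ/kg
Q = 4240 kW = 4240 kJ/s = 254400 kJ/min
ṁ = Q/Δh = 254400 / 1650.9 = 154.1 kg/min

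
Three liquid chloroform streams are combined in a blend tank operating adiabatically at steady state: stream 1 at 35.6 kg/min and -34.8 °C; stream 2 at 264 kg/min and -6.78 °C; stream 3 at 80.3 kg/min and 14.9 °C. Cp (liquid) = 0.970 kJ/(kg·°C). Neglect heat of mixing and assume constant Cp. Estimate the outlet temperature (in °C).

T_out = -4.82 °C

Energy balance with Q = 0: Σ ṁᵢCp,ᵢ(T_out − Tᵢ) = 0
T_out = Σ ṁᵢCp,ᵢTᵢ / Σ ṁᵢCp,ᵢ
      = -1777.4 / 368.5 = -4.8232 °C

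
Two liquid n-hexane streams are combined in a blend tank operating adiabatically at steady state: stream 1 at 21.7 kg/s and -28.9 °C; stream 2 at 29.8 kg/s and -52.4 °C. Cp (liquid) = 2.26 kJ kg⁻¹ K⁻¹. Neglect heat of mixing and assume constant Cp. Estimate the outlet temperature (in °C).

T_out = -42.5 °C

No heat crosses the boundary, so H_out = H_in.
T_out = Σ ṁᵢCp,ᵢTᵢ / Σ ṁᵢCp,ᵢ
      = -4946.3 / 116.39 = -42.498 °C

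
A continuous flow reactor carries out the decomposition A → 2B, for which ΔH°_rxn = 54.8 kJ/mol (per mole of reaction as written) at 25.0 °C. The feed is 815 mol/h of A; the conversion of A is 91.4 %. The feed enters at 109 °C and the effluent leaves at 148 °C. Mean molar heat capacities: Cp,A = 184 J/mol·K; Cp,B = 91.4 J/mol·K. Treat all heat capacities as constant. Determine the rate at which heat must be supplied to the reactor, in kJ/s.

Q_in = 12.9 kJ/s

Extent of reaction ξ = 0.914 × 815 = 744.91 mol/h
Reaction term: ξ·ΔH°_rxn = 744.91 × 54.8 = 40821 kJ/h
Sensible, feed 109→25 °C: -12597 kJ/h
Outlet flows (mol/h): A 70.09, B 1489.8
Sensible, products 25→148 °C: 18335 kJ/h
Q = ΔH = 46560 kJ/h = 12.933 kW
Heat supplied = 12.933 kJ/s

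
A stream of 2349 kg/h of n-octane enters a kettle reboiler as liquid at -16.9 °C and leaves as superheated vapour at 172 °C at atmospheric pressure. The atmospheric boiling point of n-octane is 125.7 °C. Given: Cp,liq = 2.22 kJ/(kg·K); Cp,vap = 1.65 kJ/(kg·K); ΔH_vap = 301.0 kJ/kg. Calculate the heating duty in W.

Q = 453000 W

liquid -16.9→125.7 °C: 316.57 kJ/kg
vaporisation at 125.7 °C: 301 kJ/kg
vapour 125.7→172 °C: 76.395 kJ/kg
Δh = 316.57 + 301 + 76.395 = 693.97 kJ/kg
Q = ṁ·Δh = 2349 kg/h × 693.97 kJ/kg = 1.6301e+06 kJ/h
|Q| = 452.81 kW = 452810 W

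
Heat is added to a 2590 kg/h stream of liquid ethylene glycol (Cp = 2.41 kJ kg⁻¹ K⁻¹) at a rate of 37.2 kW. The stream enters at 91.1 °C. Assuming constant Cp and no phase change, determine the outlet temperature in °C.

Q = 37.2 kW = 133920 kJ/h
ΔT = Q/(ṁ·Cp) = 133920/(2590×2.41) = 21.455 K
T_out = 91.1 + 21.455 = 112.56 °C

T_out = 113 °C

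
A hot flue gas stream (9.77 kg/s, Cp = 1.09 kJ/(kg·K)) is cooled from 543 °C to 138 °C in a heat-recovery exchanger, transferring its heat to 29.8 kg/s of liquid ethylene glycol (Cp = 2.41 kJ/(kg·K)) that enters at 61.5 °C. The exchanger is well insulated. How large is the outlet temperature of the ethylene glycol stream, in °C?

Heat released by hot stream: Q = 9.77 × 1.09 × (543 − 138) = 4313 kJ/s
Energy balance on cold side (adiabatic exchanger): Q = ṁ_c·Cp_c·(T_c,out − T_c,in)
T_c,out = 61.5 + 4313/(29.8 × 2.41) = 121.55 °C

T_c,out = 122 °C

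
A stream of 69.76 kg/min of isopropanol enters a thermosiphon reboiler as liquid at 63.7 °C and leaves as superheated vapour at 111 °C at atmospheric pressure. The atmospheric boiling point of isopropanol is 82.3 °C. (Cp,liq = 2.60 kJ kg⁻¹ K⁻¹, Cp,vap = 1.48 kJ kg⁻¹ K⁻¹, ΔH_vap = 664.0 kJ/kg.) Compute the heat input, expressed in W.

Q = 878000 W

liquid 63.7→82.3 °C: 48.36 kJ/kg
vaporisation at 82.3 °C: 664 kJ/kg
vapour 82.3→111 °C: 42.476 kJ/kg
Δh = 48.36 + 664 + 42.476 = 754.84 kJ/kg
Q = ṁ·Δh = 69.76 kg/min × 754.84 kJ/kg = 52657 kJ/min
|Q| = 877.62 kW = 877620 W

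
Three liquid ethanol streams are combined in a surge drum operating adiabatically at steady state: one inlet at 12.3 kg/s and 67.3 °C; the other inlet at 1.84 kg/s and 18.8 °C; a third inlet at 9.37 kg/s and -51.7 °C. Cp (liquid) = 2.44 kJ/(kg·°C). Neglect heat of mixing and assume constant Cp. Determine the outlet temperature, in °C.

No heat crosses the boundary, so H_out = H_in.
Σ ṁᵢCp,ᵢTᵢ = 12.3×2.44×67.3 + 1.84×2.44×18.8 + 9.37×2.44×-51.7 = 922.21
Σ ṁᵢCp,ᵢ = 12.3×2.44 + 1.84×2.44 + 9.37×2.44 = 57.364
T_out = 922.21 / 57.364 = 16.076 °C

T_out = 16.1 °C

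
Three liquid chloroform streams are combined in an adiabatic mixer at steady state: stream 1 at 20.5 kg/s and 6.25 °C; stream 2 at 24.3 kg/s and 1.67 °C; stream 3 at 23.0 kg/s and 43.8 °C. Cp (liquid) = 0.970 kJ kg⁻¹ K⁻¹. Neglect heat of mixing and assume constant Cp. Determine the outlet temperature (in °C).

T_out = 17.3 °C

Energy balance with Q = 0: Σ ṁᵢCp,ᵢ(T_out − Tᵢ) = 0
Σ ṁᵢCp,ᵢTᵢ = 20.5×0.970×6.25 + 24.3×0.970×1.67 + 23.0×0.970×43.8 = 1140.8
Σ ṁᵢCp,ᵢ = 20.5×0.970 + 24.3×0.970 + 23.0×0.970 = 65.766
T_out = 1140.8 / 65.766 = 17.347 °C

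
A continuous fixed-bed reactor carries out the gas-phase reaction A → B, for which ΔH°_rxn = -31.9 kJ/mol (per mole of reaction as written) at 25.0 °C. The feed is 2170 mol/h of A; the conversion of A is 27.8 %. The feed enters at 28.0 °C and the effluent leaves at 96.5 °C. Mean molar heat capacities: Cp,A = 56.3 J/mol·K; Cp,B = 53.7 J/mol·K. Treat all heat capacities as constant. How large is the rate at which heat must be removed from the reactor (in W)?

Extent of reaction ξ = 0.278 × 2170 = 603.26 mol/h
Reaction term: ξ·ΔH°_rxn = 603.26 × -31.9 = -19244 kJ/h
Sensible, feed 28.0→25 °C: -366.51 kJ/h
Outlet flows (mol/h): A 1566.7, B 603.26
Sensible, products 25→96.5 °C: 8623.1 kJ/h
Q = ΔH = -10987 kJ/h = -3.0521 kW
Heat removed = 3052.1 W

Q_out = 3050 W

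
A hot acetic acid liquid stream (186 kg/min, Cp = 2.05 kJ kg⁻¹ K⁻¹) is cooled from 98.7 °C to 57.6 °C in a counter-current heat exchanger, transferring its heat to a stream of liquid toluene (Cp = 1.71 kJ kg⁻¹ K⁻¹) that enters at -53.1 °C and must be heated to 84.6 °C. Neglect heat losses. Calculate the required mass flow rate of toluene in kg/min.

Heat released by hot stream: Q = 186 × 2.05 × (98.7 − 57.6) = 15671 kJ/min
Energy balance on cold side (adiabatic exchanger): Q = ṁ_c·Cp_c·(T_c,out − T_c,in)
ṁ_c = 15671 / [1.71 × (84.6 − -53.1)] = 66.555 kg/min

ṁ_c = 66.6 kg/min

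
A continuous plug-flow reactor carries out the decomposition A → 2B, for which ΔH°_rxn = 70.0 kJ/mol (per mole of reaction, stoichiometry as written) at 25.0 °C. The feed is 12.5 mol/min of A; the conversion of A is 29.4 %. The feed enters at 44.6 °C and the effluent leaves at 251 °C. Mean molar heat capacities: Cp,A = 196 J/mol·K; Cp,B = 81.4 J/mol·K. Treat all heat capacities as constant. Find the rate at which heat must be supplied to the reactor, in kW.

Q_in = 12.3 kW

Extent of reaction ξ = 0.294 × 12.5 = 3.675 mol/min
Reaction term: ξ·ΔH°_rxn = 3.675 × 70.0 = 257.25 kJ/min
Sensible, feed 44.6→25 °C: -48.02 kJ/min
Outlet flows (mol/min): A 8.825, B 7.35
Sensible, products 25→251 °C: 526.13 kJ/min
Q = ΔH = 735.36 kJ/min = 12.256 kW
Heat supplied = 12.256 kW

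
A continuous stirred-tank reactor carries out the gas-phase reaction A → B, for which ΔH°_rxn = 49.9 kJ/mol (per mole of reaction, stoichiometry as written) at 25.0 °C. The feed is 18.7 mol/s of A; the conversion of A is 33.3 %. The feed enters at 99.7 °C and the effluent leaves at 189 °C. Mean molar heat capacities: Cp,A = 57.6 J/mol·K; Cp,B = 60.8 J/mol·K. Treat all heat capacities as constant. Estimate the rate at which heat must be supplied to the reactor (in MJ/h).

Extent of reaction ξ = 0.333 × 18.7 = 6.2271 mol/s
Reaction term: ξ·ΔH°_rxn = 6.2271 × 49.9 = 310.73 kJ/s
Sensible, feed 99.7→25 °C: -80.461 kJ/s
Outlet flows (mol/s): A 12.473, B 6.2271
Sensible, products 25→189 °C: 179.92 kJ/s
Q = ΔH = 410.19 kJ/s = 410.19 kW
Heat supplied = 1476.7 MJ/h

Q_in = 1480 MJ/h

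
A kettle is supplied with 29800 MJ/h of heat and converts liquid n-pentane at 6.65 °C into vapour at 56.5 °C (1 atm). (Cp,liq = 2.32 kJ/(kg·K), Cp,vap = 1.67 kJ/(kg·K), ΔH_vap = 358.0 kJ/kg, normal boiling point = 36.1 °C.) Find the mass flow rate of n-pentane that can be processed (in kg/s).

Δh = 2.32×(36.1−6.65) + 358.0 + 1.67×(56.5−36.1) = 460.39 kJ/kg
Q = 29800 MJ/h = 8277.8 kJ/s = 8277.8 kJ/s
ṁ = Q/Δh = 8277.8 / 460.39 = 17.98 kg/s

ṁ = 18.0 kg/s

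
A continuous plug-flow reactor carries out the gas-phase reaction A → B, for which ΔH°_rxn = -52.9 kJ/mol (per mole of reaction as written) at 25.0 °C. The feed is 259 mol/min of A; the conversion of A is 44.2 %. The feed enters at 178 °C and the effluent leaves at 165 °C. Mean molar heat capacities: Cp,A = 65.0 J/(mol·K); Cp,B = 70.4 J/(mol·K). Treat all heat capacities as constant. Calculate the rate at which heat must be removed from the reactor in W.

Q_out = 103000 W

Extent of reaction ξ = 0.442 × 259 = 114.48 mol/min
Reaction term: ξ·ΔH°_rxn = 114.48 × -52.9 = -6055.9 kJ/min
Sensible, feed 178→25 °C: -2575.8 kJ/min
Outlet flows (mol/min): A 144.52, B 114.48
Sensible, products 25→165 °C: 2443.4 kJ/min
Q = ΔH = -6188.2 kJ/min = -103.14 kW
Heat removed = 103140 W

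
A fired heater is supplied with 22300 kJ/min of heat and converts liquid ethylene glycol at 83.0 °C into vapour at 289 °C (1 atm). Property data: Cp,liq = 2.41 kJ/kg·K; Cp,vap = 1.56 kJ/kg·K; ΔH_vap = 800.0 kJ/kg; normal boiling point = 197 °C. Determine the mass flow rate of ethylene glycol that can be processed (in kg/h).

Δh = 2.41×(197−83.0) + 800.0 + 1.56×(289−197) = 1218.3 kJ/kg
Q = 22300 kJ/min = 371.67 kJ/s = 1.338e+06 kJ/h
ṁ = Q/Δh = 1.338e+06 / 1218.3 = 1098.3 kg/h

ṁ = 1100 kg/h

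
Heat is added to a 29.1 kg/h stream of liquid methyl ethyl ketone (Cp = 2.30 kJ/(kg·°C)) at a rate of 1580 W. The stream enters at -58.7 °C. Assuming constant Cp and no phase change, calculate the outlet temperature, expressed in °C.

T_out = 26.3 °C

Q = 1580 W = 5688 kJ/h
ΔT = Q/(ṁ·Cp) = 5688/(29.1×2.30) = 84.984 K
T_out = -58.7 + 84.984 = 26.284 °C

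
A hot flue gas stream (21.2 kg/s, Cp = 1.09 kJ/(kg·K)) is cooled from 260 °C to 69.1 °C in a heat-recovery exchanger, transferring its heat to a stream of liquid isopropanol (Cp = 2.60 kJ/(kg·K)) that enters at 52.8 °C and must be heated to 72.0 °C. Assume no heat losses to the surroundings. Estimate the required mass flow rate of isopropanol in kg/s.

Heat released by hot stream: Q = 21.2 × 1.09 × (260 − 69.1) = 4411.3 kJ/s
Energy balance on cold side (adiabatic exchanger): Q = ṁ_c·Cp_c·(T_c,out − T_c,in)
ṁ_c = 4411.3 / [2.60 × (72.0 − 52.8)] = 88.368 kg/s

ṁ_c = 88.4 kg/s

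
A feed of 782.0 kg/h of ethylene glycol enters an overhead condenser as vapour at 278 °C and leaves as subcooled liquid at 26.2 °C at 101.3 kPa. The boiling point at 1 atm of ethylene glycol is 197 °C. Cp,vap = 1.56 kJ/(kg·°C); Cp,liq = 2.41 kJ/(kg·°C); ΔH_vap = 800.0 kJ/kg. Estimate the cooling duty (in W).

vapour 278→197 °C: -126.36 kJ/kg
condensation at 197 °C: -800 kJ/kg
liquid 197→26.2 °C: -411.63 kJ/kg
Δh = -126.36 + -800 + -411.63 = -1338 kJ/kg
Q = ṁ·Δh = 782.0 kg/h × -1338 kJ/kg = -1.0463e+06 kJ/h
|Q| = 290.64 kW = 290640 W

Q_c = 291000 W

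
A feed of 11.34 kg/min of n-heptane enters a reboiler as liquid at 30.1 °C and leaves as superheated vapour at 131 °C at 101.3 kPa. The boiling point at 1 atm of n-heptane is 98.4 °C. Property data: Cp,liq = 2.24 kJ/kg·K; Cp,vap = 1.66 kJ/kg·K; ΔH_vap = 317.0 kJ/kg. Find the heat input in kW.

Q = 99.1 kW

liquid 30.1→98.4 °C: 152.99 kJ/kg
vaporisation at 98.4 °C: 317 kJ/kg
vapour 98.4→131 °C: 54.116 kJ/kg
Δh = 152.99 + 317 + 54.116 = 524.11 kJ/kg
Q = ṁ·Δh = 11.34 kg/min × 524.11 kJ/kg = 5943.4 kJ/min
|Q| = 99.056 kW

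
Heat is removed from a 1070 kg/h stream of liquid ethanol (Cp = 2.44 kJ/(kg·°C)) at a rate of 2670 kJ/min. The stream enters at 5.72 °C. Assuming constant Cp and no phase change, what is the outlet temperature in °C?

Q = 2670 kJ/min = 160200 kJ/h
ΔT = Q/(ṁ·Cp) = 160200/(1070×2.44) = 61.361 K
T_out = 5.72 − 61.361 = -55.641 °C

T_out = -55.6 °C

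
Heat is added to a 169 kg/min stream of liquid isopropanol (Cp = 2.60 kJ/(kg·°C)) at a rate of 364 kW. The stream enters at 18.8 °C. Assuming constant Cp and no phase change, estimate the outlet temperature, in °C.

T_out = 68.5 °C

Q = 364 kW = 21840 kJ/min
ΔT = Q/(ṁ·Cp) = 21840/(169×2.60) = 49.704 K
T_out = 18.8 + 49.704 = 68.504 °C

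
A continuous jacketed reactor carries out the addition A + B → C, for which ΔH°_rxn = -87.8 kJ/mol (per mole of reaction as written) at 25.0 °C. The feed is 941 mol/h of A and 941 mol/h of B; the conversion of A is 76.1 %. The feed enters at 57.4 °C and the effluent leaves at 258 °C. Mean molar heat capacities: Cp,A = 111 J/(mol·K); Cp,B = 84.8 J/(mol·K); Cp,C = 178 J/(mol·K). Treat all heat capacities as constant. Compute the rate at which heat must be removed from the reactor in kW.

Q_out = 8.02 kW

Extent of reaction ξ = 0.761 × 941 = 716.1 mol/h
Reaction term: ξ·ΔH°_rxn = 716.1 × -87.8 = -62874 kJ/h
Sensible, feed 57.4→25 °C: -5969.6 kJ/h
Outlet flows (mol/h): A 224.9, B 224.9, C 716.1
Sensible, products 25→258 °C: 39960 kJ/h
Q = ΔH = -28884 kJ/h = -8.0232 kW
Heat removed = 8.0232 kW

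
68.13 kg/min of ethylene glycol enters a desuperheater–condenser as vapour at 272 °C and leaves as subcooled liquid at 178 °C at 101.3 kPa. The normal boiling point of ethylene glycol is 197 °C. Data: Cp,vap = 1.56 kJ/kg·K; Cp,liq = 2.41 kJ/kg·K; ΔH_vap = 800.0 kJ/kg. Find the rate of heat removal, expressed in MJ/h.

vapour 272→197 °C: -117 kJ/kg
condensation at 197 °C: -800 kJ/kg
liquid 197→178 °C: -45.79 kJ/kg
Δh = -117 + -800 + -45.79 = -962.79 kJ/kg
Q = ṁ·Δh = 68.13 kg/min × -962.79 kJ/kg = -65595 kJ/min
|Q| = 1093.2 kW = 3935.7 MJ/h

Q_c = 3940 MJ/h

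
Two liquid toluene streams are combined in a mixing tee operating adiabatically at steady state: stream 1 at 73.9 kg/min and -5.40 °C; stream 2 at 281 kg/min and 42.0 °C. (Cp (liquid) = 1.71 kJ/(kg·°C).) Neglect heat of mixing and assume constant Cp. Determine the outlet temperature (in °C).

Energy balance with Q = 0: Σ ṁᵢCp,ᵢ(T_out − Tᵢ) = 0
Σ ṁᵢCp,ᵢTᵢ = 73.9×1.71×-5.40 + 281×1.71×42.0 = 19499
Σ ṁᵢCp,ᵢ = 73.9×1.71 + 281×1.71 = 606.88
T_out = 19499 / 606.88 = 32.13 °C

T_out = 32.1 °C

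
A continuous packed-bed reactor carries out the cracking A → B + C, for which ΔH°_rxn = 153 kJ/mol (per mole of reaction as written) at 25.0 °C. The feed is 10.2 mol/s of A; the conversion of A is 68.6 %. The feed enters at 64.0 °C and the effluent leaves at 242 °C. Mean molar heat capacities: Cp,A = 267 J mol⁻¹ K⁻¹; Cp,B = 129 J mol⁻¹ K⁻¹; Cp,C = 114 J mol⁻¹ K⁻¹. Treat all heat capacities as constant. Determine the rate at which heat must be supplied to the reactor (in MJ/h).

Q_in = 5470 MJ/h

Extent of reaction ξ = 0.686 × 10.2 = 6.9972 mol/s
Reaction term: ξ·ΔH°_rxn = 6.9972 × 153 = 1070.6 kJ/s
Sensible, feed 64.0→25 °C: -106.21 kJ/s
Outlet flows (mol/s): A 3.2028, B 6.9972, C 6.9972
Sensible, products 25→242 °C: 554.54 kJ/s
Q = ΔH = 1518.9 kJ/s = 1518.9 kW
Heat supplied = 5468 MJ/h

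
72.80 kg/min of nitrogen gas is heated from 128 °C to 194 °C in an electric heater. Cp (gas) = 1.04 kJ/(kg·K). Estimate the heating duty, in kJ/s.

Q = 83.3 kJ/s

Q = ṁ·Cp·ΔT = 72.80 × 1.04 × (194 − 128) = 4997 kJ/min
Converting: 4997 / 60 s = 83.283 kW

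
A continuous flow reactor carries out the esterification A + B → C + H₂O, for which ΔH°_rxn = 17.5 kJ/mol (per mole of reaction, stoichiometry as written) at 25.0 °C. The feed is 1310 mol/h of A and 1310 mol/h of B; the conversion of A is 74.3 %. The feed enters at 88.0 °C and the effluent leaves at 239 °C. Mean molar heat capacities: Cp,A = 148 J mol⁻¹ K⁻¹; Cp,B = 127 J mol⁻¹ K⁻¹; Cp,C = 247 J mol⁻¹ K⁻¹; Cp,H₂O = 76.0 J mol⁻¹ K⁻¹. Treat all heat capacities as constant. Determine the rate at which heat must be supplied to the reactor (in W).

Q_in = 22600 W

Extent of reaction ξ = 0.743 × 1310 = 973.33 mol/h
Reaction term: ξ·ΔH°_rxn = 973.33 × 17.5 = 17033 kJ/h
Sensible, feed 88.0→25 °C: -22696 kJ/h
Outlet flows (mol/h): A 336.67, B 336.67, C 973.33, H₂O 973.33
Sensible, products 25→239 °C: 87092 kJ/h
Q = ΔH = 81429 kJ/h = 22.619 kW
Heat supplied = 22619 W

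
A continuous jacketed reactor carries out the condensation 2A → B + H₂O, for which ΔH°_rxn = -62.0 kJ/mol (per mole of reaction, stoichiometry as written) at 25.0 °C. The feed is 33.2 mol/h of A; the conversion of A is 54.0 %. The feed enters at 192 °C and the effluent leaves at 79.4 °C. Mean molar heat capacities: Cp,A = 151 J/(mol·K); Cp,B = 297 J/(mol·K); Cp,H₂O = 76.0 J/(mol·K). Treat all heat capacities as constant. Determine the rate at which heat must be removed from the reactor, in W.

Q_out = 302 W

Extent of reaction ξ = 0.540 × 33.2 / 2 = 8.964 mol/h
Reaction term: ξ·ΔH°_rxn = 8.964 × -62.0 = -555.77 kJ/h
Sensible, feed 192→25 °C: -837.2 kJ/h
Outlet flows (mol/h): A 15.272, B 8.964, H₂O 8.964
Sensible, products 25→79.4 °C: 307.34 kJ/h
Q = ΔH = -1085.6 kJ/h = -0.30156 kW
Heat removed = 301.56 W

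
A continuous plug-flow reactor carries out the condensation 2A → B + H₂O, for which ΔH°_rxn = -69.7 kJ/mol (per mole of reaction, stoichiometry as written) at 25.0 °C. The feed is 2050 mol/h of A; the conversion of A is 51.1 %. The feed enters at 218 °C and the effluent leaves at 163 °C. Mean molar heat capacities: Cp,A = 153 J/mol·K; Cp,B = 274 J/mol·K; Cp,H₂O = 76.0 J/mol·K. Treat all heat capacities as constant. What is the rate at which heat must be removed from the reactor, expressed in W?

Q_out = 14000 W

Extent of reaction ξ = 0.511 × 2050 / 2 = 523.77 mol/h
Reaction term: ξ·ΔH°_rxn = 523.77 × -69.7 = -36507 kJ/h
Sensible, feed 218→25 °C: -60534 kJ/h
Outlet flows (mol/h): A 1002.5, B 523.77, H₂O 523.77
Sensible, products 25→163 °C: 46464 kJ/h
Q = ΔH = -50578 kJ/h = -14.049 kW
Heat removed = 14049 W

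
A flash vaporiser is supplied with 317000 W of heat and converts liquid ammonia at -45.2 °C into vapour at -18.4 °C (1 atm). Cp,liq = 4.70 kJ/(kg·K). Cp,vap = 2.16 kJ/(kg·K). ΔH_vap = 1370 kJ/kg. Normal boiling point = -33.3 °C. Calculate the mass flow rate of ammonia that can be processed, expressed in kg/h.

ṁ = 783 kg/h

Δh = 4.70×(-33.3−-45.2) + 1370 + 2.16×(-18.4−-33.3) = 1458.1 kJ/kg
Q = 317000 W = 317 kJ/s = 1.1412e+06 kJ/h
ṁ = Q/Δh = 1.1412e+06 / 1458.1 = 782.65 kg/h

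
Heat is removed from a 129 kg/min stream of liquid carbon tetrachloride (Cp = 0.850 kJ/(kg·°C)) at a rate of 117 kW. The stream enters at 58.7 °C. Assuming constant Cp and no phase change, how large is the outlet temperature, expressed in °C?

Q = 117 kW = 7020 kJ/min
ΔT = Q/(ṁ·Cp) = 7020/(129×0.850) = 64.022 K
T_out = 58.7 − 64.022 = -5.3219 °C

T_out = -5.32 °C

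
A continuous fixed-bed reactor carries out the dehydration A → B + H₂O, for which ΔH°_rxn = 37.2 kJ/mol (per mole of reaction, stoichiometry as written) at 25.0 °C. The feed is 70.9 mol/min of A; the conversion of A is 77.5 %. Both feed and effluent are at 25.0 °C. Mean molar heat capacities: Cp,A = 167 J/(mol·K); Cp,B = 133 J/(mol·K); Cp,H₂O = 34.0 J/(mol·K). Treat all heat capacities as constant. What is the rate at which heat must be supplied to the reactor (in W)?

Extent of reaction ξ = 0.775 × 70.9 = 54.948 mol/min
Reaction term: ξ·ΔH°_rxn = 54.948 × 37.2 = 2044 kJ/min
Q = ΔH = 2044 kJ/min = 34.067 kW
Heat supplied = 34067 W

Q_in = 34100 W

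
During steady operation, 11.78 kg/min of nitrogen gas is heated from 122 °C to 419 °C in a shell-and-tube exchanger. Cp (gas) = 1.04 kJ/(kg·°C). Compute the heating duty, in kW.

Q = 60.6 kW

Q = ṁ·Cp·ΔT = 11.78 × 1.04 × (419 − 122) = 3638.6 kJ/min
Converting: 3638.6 / 60 s = 60.643 kW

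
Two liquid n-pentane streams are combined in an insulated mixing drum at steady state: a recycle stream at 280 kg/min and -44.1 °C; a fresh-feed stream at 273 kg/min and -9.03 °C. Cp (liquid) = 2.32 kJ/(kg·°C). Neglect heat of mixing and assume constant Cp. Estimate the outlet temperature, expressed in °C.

T_out = -26.8 °C

No heat crosses the boundary, so H_out = H_in.
T_out = Σ ṁᵢCp,ᵢTᵢ / Σ ṁᵢCp,ᵢ
      = -34367 / 1283 = -26.787 °C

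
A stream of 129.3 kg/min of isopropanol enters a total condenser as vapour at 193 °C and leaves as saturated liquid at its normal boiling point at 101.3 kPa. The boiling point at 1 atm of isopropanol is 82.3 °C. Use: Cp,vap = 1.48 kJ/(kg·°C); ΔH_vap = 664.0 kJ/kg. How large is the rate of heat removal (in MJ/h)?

Q_c = 6420 MJ/h

vapour 193→82.3 °C: -163.84 kJ/kg
condensation at 82.3 °C: -664 kJ/kg
Δh = -163.84 + -664 = -827.84 kJ/kg
Q = ṁ·Δh = 129.3 kg/min × -827.84 kJ/kg = -107040 kJ/min
|Q| = 1784 kW = 6422.4 MJ/h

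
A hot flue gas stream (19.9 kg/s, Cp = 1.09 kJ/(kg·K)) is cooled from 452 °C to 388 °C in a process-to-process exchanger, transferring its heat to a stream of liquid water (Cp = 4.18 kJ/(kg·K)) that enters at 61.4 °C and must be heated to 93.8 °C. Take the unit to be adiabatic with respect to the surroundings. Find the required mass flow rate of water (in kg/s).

ṁ_c = 10.3 kg/s

Heat released by hot stream: Q = 19.9 × 1.09 × (452 − 388) = 1388.2 kJ/s
Energy balance on cold side (adiabatic exchanger): Q = ṁ_c·Cp_c·(T_c,out − T_c,in)
ṁ_c = 1388.2 / [4.18 × (93.8 − 61.4)] = 10.25 kg/s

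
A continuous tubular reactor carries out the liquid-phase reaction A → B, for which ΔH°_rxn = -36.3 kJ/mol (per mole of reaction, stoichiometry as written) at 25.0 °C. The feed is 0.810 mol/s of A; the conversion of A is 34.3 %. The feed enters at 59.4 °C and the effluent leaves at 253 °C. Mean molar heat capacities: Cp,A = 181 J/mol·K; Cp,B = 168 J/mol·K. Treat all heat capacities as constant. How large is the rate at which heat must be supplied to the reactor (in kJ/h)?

Q_in = 62900 kJ/h

Extent of reaction ξ = 0.343 × 0.810 = 0.27783 mol/s
Reaction term: ξ·ΔH°_rxn = 0.27783 × -36.3 = -10.085 kJ/s
Sensible, feed 59.4→25 °C: -5.0434 kJ/s
Outlet flows (mol/s): A 0.53217, B 0.27783
Sensible, products 25→253 °C: 32.604 kJ/s
Q = ΔH = 17.475 kJ/s = 17.475 kW
Heat supplied = 62910 kJ/h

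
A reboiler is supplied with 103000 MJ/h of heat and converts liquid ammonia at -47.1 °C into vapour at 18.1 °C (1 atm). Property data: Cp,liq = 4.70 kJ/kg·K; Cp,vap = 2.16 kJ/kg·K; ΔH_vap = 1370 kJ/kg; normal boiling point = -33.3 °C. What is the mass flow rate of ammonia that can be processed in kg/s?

Δh = 4.70×(-33.3−-47.1) + 1370 + 2.16×(18.1−-33.3) = 1545.9 kJ/kg
Q = 103000 MJ/h = 28611 kJ/s = 28611 kJ/s
ṁ = Q/Δh = 28611 / 1545.9 = 18.508 kg/s

ṁ = 18.5 kg/s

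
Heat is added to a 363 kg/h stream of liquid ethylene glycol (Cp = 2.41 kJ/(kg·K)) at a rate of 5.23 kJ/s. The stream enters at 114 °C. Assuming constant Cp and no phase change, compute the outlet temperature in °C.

Q = 5.23 kJ/s = 18828 kJ/h
ΔT = Q/(ṁ·Cp) = 18828/(363×2.41) = 21.522 K
T_out = 114 + 21.522 = 135.52 °C

T_out = 136 °C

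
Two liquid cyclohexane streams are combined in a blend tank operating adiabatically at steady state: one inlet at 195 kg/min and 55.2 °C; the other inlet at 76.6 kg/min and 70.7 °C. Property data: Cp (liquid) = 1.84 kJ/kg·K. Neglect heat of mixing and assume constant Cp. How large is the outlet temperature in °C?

Adiabatic, steady state ⇒ Σ ṁᵢCp,ᵢ(T_out − Tᵢ) = 0
T_out = Σ ṁᵢCp,ᵢTᵢ / Σ ṁᵢCp,ᵢ
      = 29771 / 499.74 = 59.572 °C

T_out = 59.6 °C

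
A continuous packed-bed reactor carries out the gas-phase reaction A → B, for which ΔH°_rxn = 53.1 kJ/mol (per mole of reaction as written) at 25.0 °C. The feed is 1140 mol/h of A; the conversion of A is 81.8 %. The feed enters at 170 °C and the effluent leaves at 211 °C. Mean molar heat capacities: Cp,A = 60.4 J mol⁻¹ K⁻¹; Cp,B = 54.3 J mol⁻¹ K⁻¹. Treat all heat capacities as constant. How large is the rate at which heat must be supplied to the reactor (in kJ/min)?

Q_in = 855 kJ/min

Extent of reaction ξ = 0.818 × 1140 = 932.52 mol/h
Reaction term: ξ·ΔH°_rxn = 932.52 × 53.1 = 49517 kJ/h
Sensible, feed 170→25 °C: -9984.1 kJ/h
Outlet flows (mol/h): A 207.48, B 932.52
Sensible, products 25→211 °C: 11749 kJ/h
Q = ΔH = 51282 kJ/h = 14.245 kW
Heat supplied = 854.7 kJ/min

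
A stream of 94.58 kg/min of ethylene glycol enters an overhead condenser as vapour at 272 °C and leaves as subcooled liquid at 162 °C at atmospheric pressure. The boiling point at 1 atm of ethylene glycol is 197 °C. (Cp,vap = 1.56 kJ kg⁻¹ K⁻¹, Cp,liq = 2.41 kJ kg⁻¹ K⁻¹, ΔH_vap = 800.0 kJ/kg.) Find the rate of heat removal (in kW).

vapour 272→197 °C: -117 kJ/kg
condensation at 197 °C: -800 kJ/kg
liquid 197→162 °C: -84.35 kJ/kg
Δh = -117 + -800 + -84.35 = -1001.4 kJ/kg
Q = ṁ·Δh = 94.58 kg/min × -1001.4 kJ/kg = -94708 kJ/min
|Q| = 1578.5 kW

Q_c = 1580 kW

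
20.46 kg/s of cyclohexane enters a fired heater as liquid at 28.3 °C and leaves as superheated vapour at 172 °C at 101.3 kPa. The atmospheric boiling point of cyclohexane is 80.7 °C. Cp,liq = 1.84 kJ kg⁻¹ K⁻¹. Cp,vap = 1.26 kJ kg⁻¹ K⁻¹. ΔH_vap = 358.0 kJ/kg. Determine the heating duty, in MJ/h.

liquid 28.3→80.7 °C: 96.416 kJ/kg
vaporisation at 80.7 °C: 358 kJ/kg
vapour 80.7→172 °C: 115.04 kJ/kg
Δh = 96.416 + 358 + 115.04 = 569.45 kJ/kg
Q = ṁ·Δh = 20.46 kg/s × 569.45 kJ/kg = 11651 kJ/s
|Q| = 11651 kW = 41944 MJ/h

Q = 41900 MJ/h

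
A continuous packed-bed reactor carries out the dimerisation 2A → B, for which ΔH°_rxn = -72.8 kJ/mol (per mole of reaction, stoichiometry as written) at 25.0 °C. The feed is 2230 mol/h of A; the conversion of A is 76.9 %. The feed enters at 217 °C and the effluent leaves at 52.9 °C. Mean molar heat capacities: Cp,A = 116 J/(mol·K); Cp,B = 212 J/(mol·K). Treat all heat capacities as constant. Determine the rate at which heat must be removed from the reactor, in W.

Q_out = 29300 W

Extent of reaction ξ = 0.769 × 2230 / 2 = 857.44 mol/h
Reaction term: ξ·ΔH°_rxn = 857.44 × -72.8 = -62421 kJ/h
Sensible, feed 217→25 °C: -49667 kJ/h
Outlet flows (mol/h): A 515.13, B 857.44
Sensible, products 25→52.9 °C: 6738.7 kJ/h
Q = ΔH = -105350 kJ/h = -29.264 kW
Heat removed = 29264 W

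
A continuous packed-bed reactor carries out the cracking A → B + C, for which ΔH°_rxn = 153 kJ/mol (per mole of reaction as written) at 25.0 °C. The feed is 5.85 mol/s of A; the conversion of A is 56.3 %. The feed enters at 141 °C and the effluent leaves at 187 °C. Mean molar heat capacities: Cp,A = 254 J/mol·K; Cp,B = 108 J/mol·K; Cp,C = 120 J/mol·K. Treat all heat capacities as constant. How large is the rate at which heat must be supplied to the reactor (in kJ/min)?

Extent of reaction ξ = 0.563 × 5.85 = 3.2935 mol/s
Reaction term: ξ·ΔH°_rxn = 3.2935 × 153 = 503.91 kJ/s
Sensible, feed 141→25 °C: -172.36 kJ/s
Outlet flows (mol/s): A 2.5565, B 3.2935, C 3.2935
Sensible, products 25→187 °C: 226.84 kJ/s
Q = ΔH = 558.39 kJ/s = 558.39 kW
Heat supplied = 33504 kJ/min

Q_in = 33500 kJ/min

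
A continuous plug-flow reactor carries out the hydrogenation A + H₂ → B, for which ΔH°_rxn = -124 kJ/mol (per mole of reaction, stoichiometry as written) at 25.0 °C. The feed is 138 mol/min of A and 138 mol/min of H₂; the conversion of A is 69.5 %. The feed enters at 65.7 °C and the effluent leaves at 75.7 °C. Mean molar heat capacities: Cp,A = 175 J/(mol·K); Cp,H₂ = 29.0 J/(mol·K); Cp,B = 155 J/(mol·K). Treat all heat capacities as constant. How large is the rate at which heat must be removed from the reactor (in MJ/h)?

Extent of reaction ξ = 0.695 × 138 = 95.91 mol/min
Reaction term: ξ·ΔH°_rxn = 95.91 × -124 = -11893 kJ/min
Sensible, feed 65.7→25 °C: -1145.8 kJ/min
Outlet flows (mol/min): A 42.09, H₂ 42.09, B 95.91
Sensible, products 25→75.7 °C: 1189 kJ/min
Q = ΔH = -11850 kJ/min = -197.49 kW
Heat removed = 710.98 MJ/h

Q_out = 711 MJ/h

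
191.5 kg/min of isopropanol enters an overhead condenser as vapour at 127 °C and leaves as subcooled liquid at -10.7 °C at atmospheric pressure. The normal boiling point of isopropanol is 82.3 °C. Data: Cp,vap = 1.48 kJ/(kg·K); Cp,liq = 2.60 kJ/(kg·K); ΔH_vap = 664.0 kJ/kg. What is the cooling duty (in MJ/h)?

vapour 127→82.3 °C: -66.156 kJ/kg
condensation at 82.3 °C: -664 kJ/kg
liquid 82.3→-10.7 °C: -241.8 kJ/kg
Δh = -66.156 + -664 + -241.8 = -971.96 kJ/kg
Q = ṁ·Δh = 191.5 kg/min × -971.96 kJ/kg = -186130 kJ/min
|Q| = 3102.2 kW = 11168 MJ/h

Q_c = 11200 MJ/h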